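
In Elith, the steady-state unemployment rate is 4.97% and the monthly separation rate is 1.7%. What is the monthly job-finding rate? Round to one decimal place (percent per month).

Job-finding rate ≈ 32.5% per month.

From u* = s/(s+f): f = s·(1−u)/u.
f = 1.7 × (1 − 0.0497) / 0.0497 = 1.6155 / 0.0497 ≈ 32.5% per month.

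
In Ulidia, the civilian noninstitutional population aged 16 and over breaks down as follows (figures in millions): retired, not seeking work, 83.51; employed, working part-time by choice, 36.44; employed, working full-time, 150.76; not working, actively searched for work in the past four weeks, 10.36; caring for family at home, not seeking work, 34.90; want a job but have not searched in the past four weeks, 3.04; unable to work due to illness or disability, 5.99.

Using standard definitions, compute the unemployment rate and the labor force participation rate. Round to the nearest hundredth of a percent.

Employed = 36.44 + 150.76 = 187.20 million.
Unemployed = 10.36 million.
Labor force = 187.20 + 10.36 = 197.56 million.
Not in labor force = 83.51 + 34.90 + 3.04 + 5.99 = 127.44 million (those not working and not actively searching are outside the labor force — including those who want a job but have given up searching).
Civilian working-age population = 197.56 + 127.44 = 325.00 million.
Unemployment rate = 10.36 / 197.56 = 5.24%.
Labor force participation rate = 197.56 / 325.00 = 60.79%.

Unemployment rate ≈ 5.24%; labor force participation rate ≈ 60.79%.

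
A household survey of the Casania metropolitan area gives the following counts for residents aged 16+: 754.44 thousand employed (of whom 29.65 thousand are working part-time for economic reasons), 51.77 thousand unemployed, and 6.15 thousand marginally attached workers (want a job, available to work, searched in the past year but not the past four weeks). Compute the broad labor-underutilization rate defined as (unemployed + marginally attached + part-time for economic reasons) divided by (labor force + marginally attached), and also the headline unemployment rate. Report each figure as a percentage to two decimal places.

Labor force = 754.44 + 51.77 = 806.21 thousand.
Numerator = 51.77 + 6.15 + 29.65 = 87.57 thousand.
Denominator = 806.21 + 6.15 = 812.36 thousand.
Broad rate = 87.57 / 812.36 = 10.78%.
Headline unemployment rate = 51.77 / 806.21 = 6.42%.

Broad underutilization rate ≈ 10.78%; headline unemployment rate ≈ 6.42%.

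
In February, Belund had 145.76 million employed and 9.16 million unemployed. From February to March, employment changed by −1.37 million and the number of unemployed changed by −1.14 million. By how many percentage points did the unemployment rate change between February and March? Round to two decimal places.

February: labor force = 145.76 + 9.16 = 154.92; u = 9.16/154.92 = 5.91%.
March: labor force = 144.39 + 8.02 = 152.41; u = 8.02/152.41 = 5.26%.
Change = 5.26% − 5.91% = −0.65 pp.

The unemployment rate changed by −0.65 percentage points.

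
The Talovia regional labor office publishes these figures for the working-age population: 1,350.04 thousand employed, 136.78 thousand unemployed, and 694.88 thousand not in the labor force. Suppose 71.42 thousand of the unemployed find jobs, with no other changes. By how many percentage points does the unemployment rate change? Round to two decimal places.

Initially, labor force = 1,350.04 + 136.78 = 1,486.82 thousand, so u = 136.78/1,486.82 = 9.20%.
After the change, unemployed falls and employed rises by 71.42; labor force unchanged → E = 1,421.46, U = 65.36, labor force = 1,486.82 thousand.
New unemployment rate = 65.36 / 1,486.82 = 4.40%.
Change = 4.40% − 9.20% = −4.80 percentage points.

The unemployment rate changes by −4.80 percentage points.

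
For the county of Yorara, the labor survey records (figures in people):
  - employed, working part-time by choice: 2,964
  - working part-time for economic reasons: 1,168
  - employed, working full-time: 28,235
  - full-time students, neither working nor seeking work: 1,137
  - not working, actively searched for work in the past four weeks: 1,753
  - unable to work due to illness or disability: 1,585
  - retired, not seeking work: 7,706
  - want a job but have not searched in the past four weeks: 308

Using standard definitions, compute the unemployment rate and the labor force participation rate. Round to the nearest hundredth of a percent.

Unemployment rate ≈ 5.14%; labor force participation rate ≈ 76.07%.

Employed = 2,964 + 1,168 + 28,235 = 32,367 (anyone who worked, including part-time for economic reasons, counts as employed).
Unemployed = 1,753.
Labor force = 32,367 + 1,753 = 34,120.
Not in labor force = 1,137 + 1,585 + 7,706 + 308 = 10,736 (those not working and not actively searching are outside the labor force — including those who want a job but have given up searching).
Civilian working-age population = 34,120 + 10,736 = 44,856.
Unemployment rate = 1,753 / 34,120 = 5.14%.
Labor force participation rate = 34,120 / 44,856 = 76.07%.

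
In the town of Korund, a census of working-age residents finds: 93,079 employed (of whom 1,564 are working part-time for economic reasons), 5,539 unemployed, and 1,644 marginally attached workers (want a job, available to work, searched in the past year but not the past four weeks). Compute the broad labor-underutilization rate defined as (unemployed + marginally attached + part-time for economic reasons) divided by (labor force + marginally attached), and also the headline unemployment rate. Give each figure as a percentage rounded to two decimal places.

Broad underutilization rate ≈ 8.72%; headline unemployment rate ≈ 5.62%.

Labor force = 93,079 + 5,539 = 98,618.
Numerator = 5,539 + 1,644 + 1,564 = 8,747.
Denominator = 98,618 + 1,644 = 100,262.
Broad rate = 8,747 / 100,262 = 8.72%.
Headline unemployment rate = 5,539 / 98,618 = 5.62%.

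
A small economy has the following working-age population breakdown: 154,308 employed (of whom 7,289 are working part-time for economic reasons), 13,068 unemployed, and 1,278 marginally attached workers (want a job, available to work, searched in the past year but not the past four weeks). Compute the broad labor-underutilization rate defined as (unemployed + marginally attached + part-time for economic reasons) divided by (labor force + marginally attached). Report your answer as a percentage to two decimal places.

Broad underutilization rate ≈ 12.83%.

Labor force = 154,308 + 13,068 = 167,376.
Numerator = 13,068 + 1,278 + 7,289 = 21,635.
Denominator = 167,376 + 1,278 = 168,654.
Broad rate = 21,635 / 168,654 = 12.83%.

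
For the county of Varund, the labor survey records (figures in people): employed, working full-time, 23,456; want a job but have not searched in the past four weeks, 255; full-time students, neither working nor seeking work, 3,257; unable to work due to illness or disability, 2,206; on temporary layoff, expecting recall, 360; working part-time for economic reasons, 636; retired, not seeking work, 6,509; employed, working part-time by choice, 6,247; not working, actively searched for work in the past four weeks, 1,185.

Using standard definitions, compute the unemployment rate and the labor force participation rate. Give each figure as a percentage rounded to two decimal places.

Unemployment rate ≈ 4.85%; labor force participation rate ≈ 72.28%.

Employed = 23,456 + 636 + 6,247 = 30,339 (anyone who worked, including part-time for economic reasons, counts as employed).
Unemployed = 360 + 1,185 = 1,545 (jobless and actively searching, or on temporary layoff).
Labor force = 30,339 + 1,545 = 31,884.
Not in labor force = 255 + 3,257 + 2,206 + 6,509 = 12,227 (those not working and not actively searching are outside the labor force — including those who want a job but have given up searching).
Civilian working-age population = 31,884 + 12,227 = 44,111.
Unemployment rate = 1,545 / 31,884 = 4.85%.
Labor force participation rate = 31,884 / 44,111 = 72.28%.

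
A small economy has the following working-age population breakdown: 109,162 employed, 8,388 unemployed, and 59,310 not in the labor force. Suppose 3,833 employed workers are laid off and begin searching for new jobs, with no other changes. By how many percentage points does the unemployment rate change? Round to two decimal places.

The unemployment rate changes by +3.26 percentage points.

Initially, labor force = 109,162 + 8,388 = 117,550, so u = 8,388/117,550 = 7.14%.
After the change, employed falls and unemployed rises by 3,833; labor force unchanged → E = 105,329, U = 12,221, labor force = 117,550.
New unemployment rate = 12,221 / 117,550 = 10.40%.
Change = 10.40% − 7.14% = +3.26 percentage points.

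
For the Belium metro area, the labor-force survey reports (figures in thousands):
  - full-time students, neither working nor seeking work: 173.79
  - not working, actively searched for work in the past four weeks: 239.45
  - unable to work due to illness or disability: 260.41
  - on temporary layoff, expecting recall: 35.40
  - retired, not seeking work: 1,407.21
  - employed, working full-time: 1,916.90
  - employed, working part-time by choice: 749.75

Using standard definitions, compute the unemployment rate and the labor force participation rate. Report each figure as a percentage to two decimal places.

Employed = 1,916.90 + 749.75 = 2,666.65 thousand.
Unemployed = 239.45 + 35.40 = 274.85 thousand (jobless and actively searching, or on temporary layoff).
Labor force = 2,666.65 + 274.85 = 2,941.50 thousand.
Not in labor force = 173.79 + 260.41 + 1,407.21 = 1,841.41 thousand (those not working and not actively searching are outside the labor force).
Civilian working-age population = 2,941.50 + 1,841.41 = 4,782.91 thousand.
Unemployment rate = 274.85 / 2,941.50 = 9.34%.
Labor force participation rate = 2,941.50 / 4,782.91 = 61.50%.

Unemployment rate ≈ 9.34%; labor force participation rate ≈ 61.50%.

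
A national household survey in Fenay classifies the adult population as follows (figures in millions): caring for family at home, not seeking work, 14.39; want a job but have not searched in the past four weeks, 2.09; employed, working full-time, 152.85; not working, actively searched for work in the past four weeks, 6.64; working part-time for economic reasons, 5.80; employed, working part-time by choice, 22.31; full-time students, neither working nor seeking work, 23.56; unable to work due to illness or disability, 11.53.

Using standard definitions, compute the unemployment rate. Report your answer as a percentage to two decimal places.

Employed = 152.85 + 5.80 + 22.31 = 180.96 million (anyone who worked, including part-time for economic reasons, counts as employed).
Unemployed = 6.64 million.
Labor force = 180.96 + 6.64 = 187.60 million.
Unemployment rate = 6.64 / 187.60 = 3.54%.

Unemployment rate ≈ 3.54%.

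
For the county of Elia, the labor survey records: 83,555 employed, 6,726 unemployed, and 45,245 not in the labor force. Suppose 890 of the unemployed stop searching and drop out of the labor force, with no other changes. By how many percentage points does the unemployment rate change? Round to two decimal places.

The unemployment rate changes by −0.92 percentage points.

Initially, labor force = 83,555 + 6,726 = 90,281, so u = 6,726/90,281 = 7.45%.
After the change, unemployed and labor force both fall by 890 → E = 83,555, U = 5,836, labor force = 89,391.
New unemployment rate = 5,836 / 89,391 = 6.53%.
Change = 6.53% − 7.45% = −0.92 percentage points.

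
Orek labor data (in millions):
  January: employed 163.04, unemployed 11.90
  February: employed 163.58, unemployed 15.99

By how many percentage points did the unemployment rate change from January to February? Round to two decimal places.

The unemployment rate changed by +2.10 percentage points.

January: labor force = 163.04 + 11.90 = 174.94; u = 11.90/174.94 = 6.80%.
February: labor force = 163.58 + 15.99 = 179.57; u = 15.99/179.57 = 8.90%.
Change = 8.90% − 6.80% = +2.10 pp.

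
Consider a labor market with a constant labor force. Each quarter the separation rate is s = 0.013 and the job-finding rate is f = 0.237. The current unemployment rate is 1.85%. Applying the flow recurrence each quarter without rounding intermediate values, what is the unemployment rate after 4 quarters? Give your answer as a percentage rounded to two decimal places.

With a fixed labor force, u_{t+1} = u_t + s·(1−u_t) − f·u_t = u_t·(1−s−f) + s.
Here 1−s−f = 0.750 and s = 0.013.
u_1 = 0.018500 × 0.750 + 0.013 = 0.026875.
u_2 = 0.026875 × 0.750 + 0.013 = 0.033156.
u_3 = 0.033156 × 0.750 + 0.013 = 0.037867.
u_4 = 0.037867 × 0.750 + 0.013 = 0.041400.

Unemployment rate after four quarters ≈ 4.14%.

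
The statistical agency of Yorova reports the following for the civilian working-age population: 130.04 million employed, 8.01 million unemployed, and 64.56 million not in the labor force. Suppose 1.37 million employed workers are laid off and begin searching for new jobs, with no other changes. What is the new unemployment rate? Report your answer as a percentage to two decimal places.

New unemployment rate ≈ 6.79%.

Initially, labor force = 130.04 + 8.01 = 138.05 million, so u = 8.01/138.05 = 5.80%.
After the change, employed falls and unemployed rises by 1.37; labor force unchanged → E = 128.67, U = 9.38, labor force = 138.05 million.
New unemployment rate = 9.38 / 138.05 = 6.79%.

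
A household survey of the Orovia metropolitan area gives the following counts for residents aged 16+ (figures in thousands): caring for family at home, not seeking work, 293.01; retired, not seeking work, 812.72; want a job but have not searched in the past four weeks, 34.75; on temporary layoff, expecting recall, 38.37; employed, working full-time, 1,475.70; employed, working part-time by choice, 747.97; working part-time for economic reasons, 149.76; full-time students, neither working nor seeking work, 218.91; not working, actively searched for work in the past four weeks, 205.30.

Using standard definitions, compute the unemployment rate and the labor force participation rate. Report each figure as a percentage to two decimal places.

Unemployment rate ≈ 9.31%; labor force participation rate ≈ 65.81%.

Employed = 1,475.70 + 747.97 + 149.76 = 2,373.43 thousand (anyone who worked, including part-time for economic reasons, counts as employed).
Unemployed = 38.37 + 205.30 = 243.67 thousand (jobless and actively searching, or on temporary layoff).
Labor force = 2,373.43 + 243.67 = 2,617.10 thousand.
Not in labor force = 293.01 + 812.72 + 34.75 + 218.91 = 1,359.39 thousand (those not working and not actively searching are outside the labor force — including those who want a job but have given up searching).
Civilian working-age population = 2,617.10 + 1,359.39 = 3,976.49 thousand.
Unemployment rate = 243.67 / 2,617.10 = 9.31%.
Labor force participation rate = 2,617.10 / 3,976.49 = 65.81%.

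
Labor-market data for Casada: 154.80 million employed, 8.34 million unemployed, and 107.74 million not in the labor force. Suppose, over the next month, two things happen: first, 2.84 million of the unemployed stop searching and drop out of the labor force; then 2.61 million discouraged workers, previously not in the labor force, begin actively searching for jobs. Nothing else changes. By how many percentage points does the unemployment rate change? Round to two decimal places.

Initially, labor force = 154.80 + 8.34 = 163.14 million, so u = 8.34/163.14 = 5.11%.
After the first change, unemployed and labor force both fall by 2.84 → E = 154.80, U = 5.50, labor force = 160.30 million.
After the second change, unemployed and labor force both rise by 2.61 → E = 154.80, U = 8.11, labor force = 162.91 million.
New unemployment rate = 8.11 / 162.91 = 4.98%.
Change = 4.98% − 5.11% = −0.13 percentage points.

The unemployment rate changes by −0.13 percentage points.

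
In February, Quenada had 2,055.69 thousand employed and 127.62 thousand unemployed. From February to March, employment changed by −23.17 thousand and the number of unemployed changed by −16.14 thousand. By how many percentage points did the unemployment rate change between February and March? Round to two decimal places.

The unemployment rate changed by −0.65 percentage points.

February: labor force = 2,055.69 + 127.62 = 2,183.31; u = 127.62/2,183.31 = 5.85%.
March: labor force = 2,032.52 + 111.48 = 2,144.00; u = 111.48/2,144.00 = 5.20%.
Change = 5.20% − 5.85% = −0.65 pp.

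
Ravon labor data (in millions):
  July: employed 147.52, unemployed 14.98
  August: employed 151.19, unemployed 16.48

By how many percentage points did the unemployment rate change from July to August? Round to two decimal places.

July: labor force = 147.52 + 14.98 = 162.50; u = 14.98/162.50 = 9.22%.
August: labor force = 151.19 + 16.48 = 167.67; u = 16.48/167.67 = 9.83%.
Change = 9.83% − 9.22% = +0.61 pp.

The unemployment rate changed by +0.61 percentage points.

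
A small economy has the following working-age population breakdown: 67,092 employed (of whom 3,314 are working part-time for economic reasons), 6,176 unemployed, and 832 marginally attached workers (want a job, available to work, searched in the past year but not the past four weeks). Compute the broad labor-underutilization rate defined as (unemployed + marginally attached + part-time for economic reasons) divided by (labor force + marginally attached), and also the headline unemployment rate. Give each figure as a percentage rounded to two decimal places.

Labor force = 67,092 + 6,176 = 73,268.
Numerator = 6,176 + 832 + 3,314 = 10,322.
Denominator = 73,268 + 832 = 74,100.
Broad rate = 10,322 / 74,100 = 13.93%.
Headline unemployment rate = 6,176 / 73,268 = 8.43%.

Broad underutilization rate ≈ 13.93%; headline unemployment rate ≈ 8.43%.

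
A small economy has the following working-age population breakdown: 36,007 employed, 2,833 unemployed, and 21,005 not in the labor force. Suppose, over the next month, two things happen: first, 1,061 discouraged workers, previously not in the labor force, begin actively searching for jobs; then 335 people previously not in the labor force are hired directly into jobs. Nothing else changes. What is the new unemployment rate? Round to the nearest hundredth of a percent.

New unemployment rate ≈ 9.68%.

Initially, labor force = 36,007 + 2,833 = 38,840, so u = 2,833/38,840 = 7.29%.
After the first change, unemployed and labor force both rise by 1,061 → E = 36,007, U = 3,894, labor force = 39,901.
After the second change, employed and labor force both rise by 335; unemployed unchanged → E = 36,342, U = 3,894, labor force = 40,236.
New unemployment rate = 3,894 / 40,236 = 9.68%.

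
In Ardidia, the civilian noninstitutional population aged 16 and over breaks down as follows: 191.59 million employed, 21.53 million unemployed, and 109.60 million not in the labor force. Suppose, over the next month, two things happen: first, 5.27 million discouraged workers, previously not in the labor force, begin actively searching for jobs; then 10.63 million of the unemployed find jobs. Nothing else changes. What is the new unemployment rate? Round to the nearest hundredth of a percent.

Initially, labor force = 191.59 + 21.53 = 213.12 million, so u = 21.53/213.12 = 10.10%.
After the first change, unemployed and labor force both rise by 5.27 → E = 191.59, U = 26.80, labor force = 218.39 million.
After the second change, unemployed falls and employed rises by 10.63; labor force unchanged → E = 202.22, U = 16.17, labor force = 218.39 million.
New unemployment rate = 16.17 / 218.39 = 7.40%.

New unemployment rate ≈ 7.40%.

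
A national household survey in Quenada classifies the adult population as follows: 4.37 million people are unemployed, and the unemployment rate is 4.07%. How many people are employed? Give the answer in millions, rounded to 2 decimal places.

Labor force = U / u = 4.37 / 0.0407 ≈ 107.37 million.
Employed = labor force − unemployed = 107.37 − 4.37 = 103.00 million.

About 103.00 million are employed.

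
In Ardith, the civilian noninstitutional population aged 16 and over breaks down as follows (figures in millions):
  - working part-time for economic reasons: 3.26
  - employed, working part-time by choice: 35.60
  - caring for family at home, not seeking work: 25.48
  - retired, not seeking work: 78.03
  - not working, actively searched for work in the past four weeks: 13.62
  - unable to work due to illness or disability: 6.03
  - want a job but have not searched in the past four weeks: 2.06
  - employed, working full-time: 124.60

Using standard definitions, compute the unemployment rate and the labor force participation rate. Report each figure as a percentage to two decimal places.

Unemployment rate ≈ 7.69%; labor force participation rate ≈ 61.34%.

Employed = 3.26 + 35.60 + 124.60 = 163.46 million (anyone who worked, including part-time for economic reasons, counts as employed).
Unemployed = 13.62 million.
Labor force = 163.46 + 13.62 = 177.08 million.
Not in labor force = 25.48 + 78.03 + 6.03 + 2.06 = 111.60 million (those not working and not actively searching are outside the labor force — including those who want a job but have given up searching).
Civilian working-age population = 177.08 + 111.60 = 288.68 million.
Unemployment rate = 13.62 / 177.08 = 7.69%.
Labor force participation rate = 177.08 / 288.68 = 61.34%.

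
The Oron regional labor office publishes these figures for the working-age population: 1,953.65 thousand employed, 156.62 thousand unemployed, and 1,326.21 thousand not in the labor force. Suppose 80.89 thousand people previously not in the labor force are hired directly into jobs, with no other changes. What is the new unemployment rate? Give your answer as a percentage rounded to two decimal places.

New unemployment rate ≈ 7.15%.

Initially, labor force = 1,953.65 + 156.62 = 2,110.27 thousand, so u = 156.62/2,110.27 = 7.42%.
After the change, employed and labor force both rise by 80.89; unemployed unchanged → E = 2,034.54, U = 156.62, labor force = 2,191.16 thousand.
New unemployment rate = 156.62 / 2,191.16 = 7.15%.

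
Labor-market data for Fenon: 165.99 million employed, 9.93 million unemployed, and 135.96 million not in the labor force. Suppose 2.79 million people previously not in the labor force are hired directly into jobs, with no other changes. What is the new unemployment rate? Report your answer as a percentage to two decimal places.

New unemployment rate ≈ 5.56%.

Initially, labor force = 165.99 + 9.93 = 175.92 million, so u = 9.93/175.92 = 5.64%.
After the change, employed and labor force both rise by 2.79; unemployed unchanged → E = 168.78, U = 9.93, labor force = 178.71 million.
New unemployment rate = 9.93 / 178.71 = 5.56%.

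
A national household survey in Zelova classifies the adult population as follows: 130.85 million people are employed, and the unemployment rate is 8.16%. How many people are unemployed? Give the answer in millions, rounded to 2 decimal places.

About 11.63 million are unemployed.

Let U be the number unemployed. The labor force is E + U, and U/(E+U) = 0.0816.
So U = 0.0816 × 130.85 / (1 − 0.0816) = 10.6774 / 0.9184 ≈ 11.63 million.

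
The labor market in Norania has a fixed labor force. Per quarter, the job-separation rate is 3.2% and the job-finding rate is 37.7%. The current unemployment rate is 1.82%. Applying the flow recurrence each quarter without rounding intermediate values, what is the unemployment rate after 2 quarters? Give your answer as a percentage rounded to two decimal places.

With a fixed labor force, u_{t+1} = u_t + s·(1−u_t) − f·u_t = u_t·(1−s−f) + s.
Here 1−s−f = 0.591 and s = 0.032.
u_1 = 0.018200 × 0.591 + 0.032 = 0.042756.
u_2 = 0.042756 × 0.591 + 0.032 = 0.057269.

Unemployment rate after two quarters ≈ 5.73%.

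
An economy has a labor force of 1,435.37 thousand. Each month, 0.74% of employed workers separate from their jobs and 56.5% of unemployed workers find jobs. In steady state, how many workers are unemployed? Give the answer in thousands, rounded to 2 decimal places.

Steady-state unemployment rate u* = s/(s+f) = 0.74/(0.74+56.5) = 0.012928.
Unemployed = u* × labor force = 0.012928 × 1,435.37 ≈ 18.56 thousand.

About 18.56 thousand are unemployed in steady state.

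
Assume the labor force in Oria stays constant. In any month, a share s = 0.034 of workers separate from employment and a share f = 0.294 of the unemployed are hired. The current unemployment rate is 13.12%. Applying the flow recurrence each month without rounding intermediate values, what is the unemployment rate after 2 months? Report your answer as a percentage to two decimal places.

With a fixed labor force, u_{t+1} = u_t + s·(1−u_t) − f·u_t = u_t·(1−s−f) + s.
Here 1−s−f = 0.672 and s = 0.034.
u_1 = 0.131200 × 0.672 + 0.034 = 0.122166.
u_2 = 0.122166 × 0.672 + 0.034 = 0.116096.

Unemployment rate after two months ≈ 11.61%.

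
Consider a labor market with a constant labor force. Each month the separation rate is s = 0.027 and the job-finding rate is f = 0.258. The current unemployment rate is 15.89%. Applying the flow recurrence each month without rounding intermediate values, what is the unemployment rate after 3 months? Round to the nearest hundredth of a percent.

With a fixed labor force, u_{t+1} = u_t + s·(1−u_t) − f·u_t = u_t·(1−s−f) + s.
Here 1−s−f = 0.715 and s = 0.027.
u_1 = 0.158900 × 0.715 + 0.027 = 0.140614.
u_2 = 0.140614 × 0.715 + 0.027 = 0.127539.
u_3 = 0.127539 × 0.715 + 0.027 = 0.118190.

Unemployment rate after three months ≈ 11.82%.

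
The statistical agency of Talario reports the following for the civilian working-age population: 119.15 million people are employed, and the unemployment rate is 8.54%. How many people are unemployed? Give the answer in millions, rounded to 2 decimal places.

About 11.13 million are unemployed.

Let U be the number unemployed. The labor force is E + U, and U/(E+U) = 0.0854.
So U = 0.0854 × 119.15 / (1 − 0.0854) = 10.1754 / 0.9146 ≈ 11.13 million.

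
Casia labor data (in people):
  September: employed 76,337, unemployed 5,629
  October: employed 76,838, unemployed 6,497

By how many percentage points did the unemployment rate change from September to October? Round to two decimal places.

The unemployment rate changed by +0.93 percentage points.

September: labor force = 76,337 + 5,629 = 81,966; u = 5,629/81,966 = 6.87%.
October: labor force = 76,838 + 6,497 = 83,335; u = 6,497/83,335 = 7.80%.
Change = 7.80% − 6.87% = +0.93 pp.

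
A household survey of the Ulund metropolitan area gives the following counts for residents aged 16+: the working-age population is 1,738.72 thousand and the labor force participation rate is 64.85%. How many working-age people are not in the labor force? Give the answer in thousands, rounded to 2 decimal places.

Share not in the labor force = 1 − 0.6485 = 0.3515.
Not in labor force = 0.3515 × 1,738.72 ≈ 611.16 thousand.

About 611.16 thousand are not in the labor force.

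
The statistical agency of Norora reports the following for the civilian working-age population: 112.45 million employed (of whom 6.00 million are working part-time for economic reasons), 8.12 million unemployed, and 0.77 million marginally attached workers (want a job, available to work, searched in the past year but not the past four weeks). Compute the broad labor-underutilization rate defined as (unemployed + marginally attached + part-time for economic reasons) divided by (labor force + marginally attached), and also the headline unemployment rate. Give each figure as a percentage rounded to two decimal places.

Labor force = 112.45 + 8.12 = 120.57 million.
Numerator = 8.12 + 0.77 + 6.00 = 14.89 million.
Denominator = 120.57 + 0.77 = 121.34 million.
Broad rate = 14.89 / 121.34 = 12.27%.
Headline unemployment rate = 8.12 / 120.57 = 6.73%.

Broad underutilization rate ≈ 12.27%; headline unemployment rate ≈ 6.73%.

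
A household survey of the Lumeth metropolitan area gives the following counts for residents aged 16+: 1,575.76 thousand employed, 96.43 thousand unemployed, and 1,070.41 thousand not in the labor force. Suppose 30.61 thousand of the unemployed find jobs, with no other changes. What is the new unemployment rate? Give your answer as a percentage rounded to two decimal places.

New unemployment rate ≈ 3.94%.

Initially, labor force = 1,575.76 + 96.43 = 1,672.19 thousand, so u = 96.43/1,672.19 = 5.77%.
After the change, unemployed falls and employed rises by 30.61; labor force unchanged → E = 1,606.37, U = 65.82, labor force = 1,672.19 thousand.
New unemployment rate = 65.82 / 1,672.19 = 3.94%.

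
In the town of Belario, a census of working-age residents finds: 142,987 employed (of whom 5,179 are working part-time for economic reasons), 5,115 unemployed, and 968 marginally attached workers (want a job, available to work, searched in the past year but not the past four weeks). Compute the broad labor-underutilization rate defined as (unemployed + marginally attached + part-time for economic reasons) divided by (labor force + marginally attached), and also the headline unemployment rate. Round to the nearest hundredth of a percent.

Labor force = 142,987 + 5,115 = 148,102.
Numerator = 5,115 + 968 + 5,179 = 11,262.
Denominator = 148,102 + 968 = 149,070.
Broad rate = 11,262 / 149,070 = 7.55%.
Headline unemployment rate = 5,115 / 148,102 = 3.45%.

Broad underutilization rate ≈ 7.55%; headline unemployment rate ≈ 3.45%.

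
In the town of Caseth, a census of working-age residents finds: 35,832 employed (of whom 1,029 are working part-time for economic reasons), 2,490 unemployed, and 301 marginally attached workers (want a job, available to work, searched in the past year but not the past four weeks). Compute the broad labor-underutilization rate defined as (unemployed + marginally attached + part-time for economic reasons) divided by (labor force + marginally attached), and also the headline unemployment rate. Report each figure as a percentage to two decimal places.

Labor force = 35,832 + 2,490 = 38,322.
Numerator = 2,490 + 301 + 1,029 = 3,820.
Denominator = 38,322 + 301 = 38,623.
Broad rate = 3,820 / 38,623 = 9.89%.
Headline unemployment rate = 2,490 / 38,322 = 6.50%.

Broad underutilization rate ≈ 9.89%; headline unemployment rate ≈ 6.50%.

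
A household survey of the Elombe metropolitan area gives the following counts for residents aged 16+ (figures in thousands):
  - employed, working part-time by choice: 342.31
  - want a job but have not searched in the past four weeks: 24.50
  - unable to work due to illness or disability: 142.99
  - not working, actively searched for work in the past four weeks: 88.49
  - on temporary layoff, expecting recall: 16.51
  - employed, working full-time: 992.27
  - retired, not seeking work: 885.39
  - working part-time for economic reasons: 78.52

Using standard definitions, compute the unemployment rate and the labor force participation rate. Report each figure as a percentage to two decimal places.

Unemployment rate ≈ 6.92%; labor force participation rate ≈ 59.05%.

Employed = 342.31 + 992.27 + 78.52 = 1,413.10 thousand (anyone who worked, including part-time for economic reasons, counts as employed).
Unemployed = 88.49 + 16.51 = 105.00 thousand (jobless and actively searching, or on temporary layoff).
Labor force = 1,413.10 + 105.00 = 1,518.10 thousand.
Not in labor force = 24.50 + 142.99 + 885.39 = 1,052.88 thousand (those not working and not actively searching are outside the labor force — including those who want a job but have given up searching).
Civilian working-age population = 1,518.10 + 1,052.88 = 2,570.98 thousand.
Unemployment rate = 105.00 / 1,518.10 = 6.92%.
Labor force participation rate = 1,518.10 / 2,570.98 = 59.05%.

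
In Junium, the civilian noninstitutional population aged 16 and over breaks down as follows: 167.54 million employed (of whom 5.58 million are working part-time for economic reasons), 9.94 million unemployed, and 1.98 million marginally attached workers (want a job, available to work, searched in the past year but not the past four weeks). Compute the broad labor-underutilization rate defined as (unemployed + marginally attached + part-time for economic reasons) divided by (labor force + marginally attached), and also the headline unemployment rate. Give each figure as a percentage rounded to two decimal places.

Broad underutilization rate ≈ 9.75%; headline unemployment rate ≈ 5.60%.

Labor force = 167.54 + 9.94 = 177.48 million.
Numerator = 9.94 + 1.98 + 5.58 = 17.50 million.
Denominator = 177.48 + 1.98 = 179.46 million.
Broad rate = 17.50 / 179.46 = 9.75%.
Headline unemployment rate = 9.94 / 177.48 = 5.60%.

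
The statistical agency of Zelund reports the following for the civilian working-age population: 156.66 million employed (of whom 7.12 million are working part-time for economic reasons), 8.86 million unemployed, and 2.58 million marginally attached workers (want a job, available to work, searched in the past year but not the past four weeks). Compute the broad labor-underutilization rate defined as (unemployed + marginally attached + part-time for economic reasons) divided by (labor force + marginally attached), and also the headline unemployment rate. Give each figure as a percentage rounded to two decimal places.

Broad underutilization rate ≈ 11.04%; headline unemployment rate ≈ 5.35%.

Labor force = 156.66 + 8.86 = 165.52 million.
Numerator = 8.86 + 2.58 + 7.12 = 18.56 million.
Denominator = 165.52 + 2.58 = 168.10 million.
Broad rate = 18.56 / 168.10 = 11.04%.
Headline unemployment rate = 8.86 / 165.52 = 5.35%.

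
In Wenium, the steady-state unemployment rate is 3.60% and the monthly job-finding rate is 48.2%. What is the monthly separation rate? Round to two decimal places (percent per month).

From u* = s/(s+f): s = u·f/(1−u).
s = 0.0360 × 48.2 / (1 − 0.0360) = 1.7352 / 0.9640 ≈ 1.80% per month.

Separation rate ≈ 1.80% per month.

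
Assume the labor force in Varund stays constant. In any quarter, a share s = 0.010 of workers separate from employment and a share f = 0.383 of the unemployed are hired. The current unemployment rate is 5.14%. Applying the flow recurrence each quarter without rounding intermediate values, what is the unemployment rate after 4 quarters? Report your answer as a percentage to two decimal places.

With a fixed labor force, u_{t+1} = u_t + s·(1−u_t) − f·u_t = u_t·(1−s−f) + s.
Here 1−s−f = 0.607 and s = 0.010.
u_1 = 0.051400 × 0.607 + 0.010 = 0.041200.
u_2 = 0.041200 × 0.607 + 0.010 = 0.035008.
u_3 = 0.035008 × 0.607 + 0.010 = 0.031250.
u_4 = 0.031250 × 0.607 + 0.010 = 0.028969.

Unemployment rate after four quarters ≈ 2.90%.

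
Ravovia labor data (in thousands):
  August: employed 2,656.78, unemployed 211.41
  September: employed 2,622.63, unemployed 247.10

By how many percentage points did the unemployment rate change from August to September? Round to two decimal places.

The unemployment rate changed by +1.24 percentage points.

August: labor force = 2,656.78 + 211.41 = 2,868.19; u = 211.41/2,868.19 = 7.37%.
September: labor force = 2,622.63 + 247.10 = 2,869.73; u = 247.10/2,869.73 = 8.61%.
Change = 8.61% − 7.37% = +1.24 pp.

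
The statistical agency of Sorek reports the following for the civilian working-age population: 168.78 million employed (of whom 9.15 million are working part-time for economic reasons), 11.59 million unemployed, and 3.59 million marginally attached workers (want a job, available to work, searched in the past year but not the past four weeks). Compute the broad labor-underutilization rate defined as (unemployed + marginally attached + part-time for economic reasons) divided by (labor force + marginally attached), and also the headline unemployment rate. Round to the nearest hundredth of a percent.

Labor force = 168.78 + 11.59 = 180.37 million.
Numerator = 11.59 + 3.59 + 9.15 = 24.33 million.
Denominator = 180.37 + 3.59 = 183.96 million.
Broad rate = 24.33 / 183.96 = 13.23%.
Headline unemployment rate = 11.59 / 180.37 = 6.43%.

Broad underutilization rate ≈ 13.23%; headline unemployment rate ≈ 6.43%.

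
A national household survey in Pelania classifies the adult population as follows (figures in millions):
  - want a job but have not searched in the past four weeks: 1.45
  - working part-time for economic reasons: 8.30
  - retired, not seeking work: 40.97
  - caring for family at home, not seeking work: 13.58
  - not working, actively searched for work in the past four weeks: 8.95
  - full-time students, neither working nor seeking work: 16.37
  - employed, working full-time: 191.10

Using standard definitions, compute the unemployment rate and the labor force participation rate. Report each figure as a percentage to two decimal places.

Employed = 8.30 + 191.10 = 199.40 million (anyone who worked, including part-time for economic reasons, counts as employed).
Unemployed = 8.95 million.
Labor force = 199.40 + 8.95 = 208.35 million.
Not in labor force = 1.45 + 40.97 + 13.58 + 16.37 = 72.37 million (those not working and not actively searching are outside the labor force — including those who want a job but have given up searching).
Civilian working-age population = 208.35 + 72.37 = 280.72 million.
Unemployment rate = 8.95 / 208.35 = 4.30%.
Labor force participation rate = 208.35 / 280.72 = 74.22%.

Unemployment rate ≈ 4.30%; labor force participation rate ≈ 74.22%.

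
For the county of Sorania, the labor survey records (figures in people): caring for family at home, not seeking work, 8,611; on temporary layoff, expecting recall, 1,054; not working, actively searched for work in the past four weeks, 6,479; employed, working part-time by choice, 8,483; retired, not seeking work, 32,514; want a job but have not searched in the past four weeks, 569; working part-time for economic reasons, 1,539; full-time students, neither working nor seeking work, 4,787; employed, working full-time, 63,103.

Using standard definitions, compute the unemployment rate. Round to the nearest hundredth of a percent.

Unemployment rate ≈ 9.34%.

Employed = 8,483 + 1,539 + 63,103 = 73,125 (anyone who worked, including part-time for economic reasons, counts as employed).
Unemployed = 1,054 + 6,479 = 7,533 (jobless and actively searching, or on temporary layoff).
Labor force = 73,125 + 7,533 = 80,658.
Unemployment rate = 7,533 / 80,658 = 9.34%.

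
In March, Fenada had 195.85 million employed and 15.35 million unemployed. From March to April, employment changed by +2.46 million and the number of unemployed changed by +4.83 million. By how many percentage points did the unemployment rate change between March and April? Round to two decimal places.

The unemployment rate changed by +1.97 percentage points.

March: labor force = 195.85 + 15.35 = 211.20; u = 15.35/211.20 = 7.27%.
April: labor force = 198.31 + 20.18 = 218.49; u = 20.18/218.49 = 9.24%.
Change = 9.24% − 7.27% = +1.97 pp.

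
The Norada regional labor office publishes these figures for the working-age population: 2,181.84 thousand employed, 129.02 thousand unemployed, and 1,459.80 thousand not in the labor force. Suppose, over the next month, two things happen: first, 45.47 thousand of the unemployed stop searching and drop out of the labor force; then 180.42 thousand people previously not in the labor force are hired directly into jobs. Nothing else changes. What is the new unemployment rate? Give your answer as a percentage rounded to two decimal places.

Initially, labor force = 2,181.84 + 129.02 = 2,310.86 thousand, so u = 129.02/2,310.86 = 5.58%.
After the first change, unemployed and labor force both fall by 45.47 → E = 2,181.84, U = 83.55, labor force = 2,265.39 thousand.
After the second change, employed and labor force both rise by 180.42; unemployed unchanged → E = 2,362.26, U = 83.55, labor force = 2,445.81 thousand.
New unemployment rate = 83.55 / 2,445.81 = 3.42%.

New unemployment rate ≈ 3.42%.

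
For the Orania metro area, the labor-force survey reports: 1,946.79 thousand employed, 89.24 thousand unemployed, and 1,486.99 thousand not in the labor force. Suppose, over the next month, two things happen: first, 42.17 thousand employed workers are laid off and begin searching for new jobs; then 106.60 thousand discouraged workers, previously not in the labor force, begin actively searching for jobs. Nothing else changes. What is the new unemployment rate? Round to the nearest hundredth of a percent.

Initially, labor force = 1,946.79 + 89.24 = 2,036.03 thousand, so u = 89.24/2,036.03 = 4.38%.
After the first change, employed falls and unemployed rises by 42.17; labor force unchanged → E = 1,904.62, U = 131.41, labor force = 2,036.03 thousand.
After the second change, unemployed and labor force both rise by 106.60 → E = 1,904.62, U = 238.01, labor force = 2,142.63 thousand.
New unemployment rate = 238.01 / 2,142.63 = 11.11%.

New unemployment rate ≈ 11.11%.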